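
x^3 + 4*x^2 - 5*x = x*(x - 1)*(x + 5)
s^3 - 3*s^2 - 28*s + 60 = (s - 6)*(s - 2)*(s + 5)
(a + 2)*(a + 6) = a^2 + 8*a + 12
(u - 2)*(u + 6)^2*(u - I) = u^4 + 10*u^3 - I*u^3 + 12*u^2 - 10*I*u^2 - 72*u - 12*I*u + 72*I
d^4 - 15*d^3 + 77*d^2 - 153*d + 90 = (d - 6)*(d - 5)*(d - 3)*(d - 1)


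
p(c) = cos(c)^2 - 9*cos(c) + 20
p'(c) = -2*sin(c)*cos(c) + 9*sin(c)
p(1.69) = 21.08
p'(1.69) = 9.17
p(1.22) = 17.03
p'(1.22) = 7.81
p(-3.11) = 29.99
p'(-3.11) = -0.35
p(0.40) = 12.56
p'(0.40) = 2.79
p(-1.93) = 23.29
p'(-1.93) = -9.08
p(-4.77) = 19.49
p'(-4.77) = 8.87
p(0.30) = 12.31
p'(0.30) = 2.10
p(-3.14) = 30.00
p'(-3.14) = -0.02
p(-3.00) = 29.89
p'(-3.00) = -1.55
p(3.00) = 29.89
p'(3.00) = 1.55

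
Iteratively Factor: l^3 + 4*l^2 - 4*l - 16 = (l + 4)*(l^2 - 4) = (l + 2)*(l + 4)*(l - 2)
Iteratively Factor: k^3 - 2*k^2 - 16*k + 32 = (k - 2)*(k^2 - 16) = (k - 2)*(k + 4)*(k - 4)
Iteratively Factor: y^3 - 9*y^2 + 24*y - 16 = (y - 1)*(y^2 - 8*y + 16) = (y - 4)*(y - 1)*(y - 4)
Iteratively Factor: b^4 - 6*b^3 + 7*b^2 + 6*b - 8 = (b - 4)*(b^3 - 2*b^2 - b + 2) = (b - 4)*(b - 2)*(b^2 - 1) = (b - 4)*(b - 2)*(b + 1)*(b - 1)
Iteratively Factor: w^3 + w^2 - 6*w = (w - 2)*(w^2 + 3*w) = w*(w - 2)*(w + 3)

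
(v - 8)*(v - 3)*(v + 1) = v^3 - 10*v^2 + 13*v + 24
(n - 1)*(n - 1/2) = n^2 - 3*n/2 + 1/2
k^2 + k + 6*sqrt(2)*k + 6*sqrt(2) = (k + 1)*(k + 6*sqrt(2))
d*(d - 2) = d^2 - 2*d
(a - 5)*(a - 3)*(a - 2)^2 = a^4 - 12*a^3 + 51*a^2 - 92*a + 60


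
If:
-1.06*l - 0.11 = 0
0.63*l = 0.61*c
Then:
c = -0.11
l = -0.10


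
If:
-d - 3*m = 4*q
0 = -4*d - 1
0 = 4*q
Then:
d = -1/4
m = 1/12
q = 0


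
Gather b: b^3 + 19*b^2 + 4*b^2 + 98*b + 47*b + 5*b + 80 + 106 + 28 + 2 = b^3 + 23*b^2 + 150*b + 216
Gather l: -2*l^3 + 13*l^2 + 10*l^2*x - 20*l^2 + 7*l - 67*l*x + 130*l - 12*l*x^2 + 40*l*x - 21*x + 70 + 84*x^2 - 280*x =-2*l^3 + l^2*(10*x - 7) + l*(-12*x^2 - 27*x + 137) + 84*x^2 - 301*x + 70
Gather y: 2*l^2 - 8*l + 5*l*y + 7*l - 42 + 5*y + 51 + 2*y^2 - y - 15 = 2*l^2 - l + 2*y^2 + y*(5*l + 4) - 6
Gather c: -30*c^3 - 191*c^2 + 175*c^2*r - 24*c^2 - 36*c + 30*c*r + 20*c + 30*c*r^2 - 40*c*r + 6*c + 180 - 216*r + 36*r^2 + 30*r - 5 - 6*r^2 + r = -30*c^3 + c^2*(175*r - 215) + c*(30*r^2 - 10*r - 10) + 30*r^2 - 185*r + 175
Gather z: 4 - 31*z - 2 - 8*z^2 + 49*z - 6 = -8*z^2 + 18*z - 4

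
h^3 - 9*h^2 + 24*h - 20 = (h - 5)*(h - 2)^2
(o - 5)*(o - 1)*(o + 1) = o^3 - 5*o^2 - o + 5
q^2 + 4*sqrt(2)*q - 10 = (q - sqrt(2))*(q + 5*sqrt(2))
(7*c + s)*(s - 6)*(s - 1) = 7*c*s^2 - 49*c*s + 42*c + s^3 - 7*s^2 + 6*s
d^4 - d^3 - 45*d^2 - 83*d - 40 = (d - 8)*(d + 1)^2*(d + 5)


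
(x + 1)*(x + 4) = x^2 + 5*x + 4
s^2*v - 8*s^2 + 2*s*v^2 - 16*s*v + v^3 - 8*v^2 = (s + v)^2*(v - 8)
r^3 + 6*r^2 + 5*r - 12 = (r - 1)*(r + 3)*(r + 4)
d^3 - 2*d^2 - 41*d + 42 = (d - 7)*(d - 1)*(d + 6)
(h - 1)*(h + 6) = h^2 + 5*h - 6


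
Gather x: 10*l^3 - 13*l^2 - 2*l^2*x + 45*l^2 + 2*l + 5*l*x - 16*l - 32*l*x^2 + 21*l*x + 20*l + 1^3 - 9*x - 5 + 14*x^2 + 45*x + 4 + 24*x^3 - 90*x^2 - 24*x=10*l^3 + 32*l^2 + 6*l + 24*x^3 + x^2*(-32*l - 76) + x*(-2*l^2 + 26*l + 12)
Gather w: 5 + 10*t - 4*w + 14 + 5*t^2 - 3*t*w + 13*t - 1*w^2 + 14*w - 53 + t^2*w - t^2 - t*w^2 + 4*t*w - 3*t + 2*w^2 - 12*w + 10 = 4*t^2 + 20*t + w^2*(1 - t) + w*(t^2 + t - 2) - 24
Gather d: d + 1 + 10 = d + 11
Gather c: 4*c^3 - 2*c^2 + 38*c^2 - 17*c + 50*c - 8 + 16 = 4*c^3 + 36*c^2 + 33*c + 8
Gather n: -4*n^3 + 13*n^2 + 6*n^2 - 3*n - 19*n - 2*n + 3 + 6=-4*n^3 + 19*n^2 - 24*n + 9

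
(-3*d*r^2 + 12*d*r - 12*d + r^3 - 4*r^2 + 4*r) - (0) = -3*d*r^2 + 12*d*r - 12*d + r^3 - 4*r^2 + 4*r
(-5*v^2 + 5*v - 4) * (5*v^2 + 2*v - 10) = -25*v^4 + 15*v^3 + 40*v^2 - 58*v + 40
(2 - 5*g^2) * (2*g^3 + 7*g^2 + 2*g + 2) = -10*g^5 - 35*g^4 - 6*g^3 + 4*g^2 + 4*g + 4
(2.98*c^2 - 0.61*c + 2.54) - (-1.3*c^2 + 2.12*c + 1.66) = 4.28*c^2 - 2.73*c + 0.88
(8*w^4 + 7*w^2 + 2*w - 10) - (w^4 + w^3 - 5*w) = 7*w^4 - w^3 + 7*w^2 + 7*w - 10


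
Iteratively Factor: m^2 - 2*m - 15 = (m - 5)*(m + 3)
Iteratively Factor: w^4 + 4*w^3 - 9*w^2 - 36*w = (w)*(w^3 + 4*w^2 - 9*w - 36) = w*(w + 3)*(w^2 + w - 12) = w*(w - 3)*(w + 3)*(w + 4)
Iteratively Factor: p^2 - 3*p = (p)*(p - 3)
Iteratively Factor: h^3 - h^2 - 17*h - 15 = (h + 1)*(h^2 - 2*h - 15) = (h - 5)*(h + 1)*(h + 3)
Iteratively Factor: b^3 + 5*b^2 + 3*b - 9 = (b - 1)*(b^2 + 6*b + 9) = (b - 1)*(b + 3)*(b + 3)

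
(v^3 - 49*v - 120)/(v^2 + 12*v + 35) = (v^2 - 5*v - 24)/(v + 7)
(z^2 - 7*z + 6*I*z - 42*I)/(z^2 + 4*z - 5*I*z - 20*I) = (z^2 + z*(-7 + 6*I) - 42*I)/(z^2 + z*(4 - 5*I) - 20*I)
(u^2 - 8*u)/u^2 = (u - 8)/u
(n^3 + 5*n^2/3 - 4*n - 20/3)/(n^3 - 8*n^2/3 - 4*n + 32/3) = (3*n + 5)/(3*n - 8)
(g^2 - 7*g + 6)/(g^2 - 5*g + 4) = (g - 6)/(g - 4)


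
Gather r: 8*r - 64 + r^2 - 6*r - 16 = r^2 + 2*r - 80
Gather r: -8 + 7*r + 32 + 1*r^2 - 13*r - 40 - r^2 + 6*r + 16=0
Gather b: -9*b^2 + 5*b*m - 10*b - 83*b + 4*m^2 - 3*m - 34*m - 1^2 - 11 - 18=-9*b^2 + b*(5*m - 93) + 4*m^2 - 37*m - 30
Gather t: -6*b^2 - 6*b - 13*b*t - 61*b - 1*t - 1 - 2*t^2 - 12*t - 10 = -6*b^2 - 67*b - 2*t^2 + t*(-13*b - 13) - 11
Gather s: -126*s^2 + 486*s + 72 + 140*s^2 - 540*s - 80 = 14*s^2 - 54*s - 8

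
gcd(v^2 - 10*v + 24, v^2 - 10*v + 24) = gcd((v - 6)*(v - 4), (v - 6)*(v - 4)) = v^2 - 10*v + 24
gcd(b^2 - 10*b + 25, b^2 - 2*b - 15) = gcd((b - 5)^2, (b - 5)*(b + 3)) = b - 5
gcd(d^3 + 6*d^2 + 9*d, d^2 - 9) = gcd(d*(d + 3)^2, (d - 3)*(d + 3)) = d + 3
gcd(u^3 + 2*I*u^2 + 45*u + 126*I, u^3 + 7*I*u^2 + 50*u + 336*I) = u^2 - I*u + 42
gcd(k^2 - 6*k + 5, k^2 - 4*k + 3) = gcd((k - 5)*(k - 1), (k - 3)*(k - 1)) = k - 1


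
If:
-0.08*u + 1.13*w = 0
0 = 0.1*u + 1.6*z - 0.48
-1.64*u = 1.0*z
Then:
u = -0.19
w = -0.01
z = 0.31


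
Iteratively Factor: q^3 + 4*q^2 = (q + 4)*(q^2) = q*(q + 4)*(q)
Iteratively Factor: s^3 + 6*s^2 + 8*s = (s + 2)*(s^2 + 4*s) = (s + 2)*(s + 4)*(s)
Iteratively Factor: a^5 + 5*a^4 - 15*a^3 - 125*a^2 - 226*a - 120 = (a + 2)*(a^4 + 3*a^3 - 21*a^2 - 83*a - 60) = (a + 2)*(a + 3)*(a^3 - 21*a - 20) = (a + 2)*(a + 3)*(a + 4)*(a^2 - 4*a - 5) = (a - 5)*(a + 2)*(a + 3)*(a + 4)*(a + 1)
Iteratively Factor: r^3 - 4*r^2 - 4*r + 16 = (r + 2)*(r^2 - 6*r + 8) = (r - 4)*(r + 2)*(r - 2)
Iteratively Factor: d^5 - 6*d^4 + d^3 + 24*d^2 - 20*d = (d + 2)*(d^4 - 8*d^3 + 17*d^2 - 10*d) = d*(d + 2)*(d^3 - 8*d^2 + 17*d - 10) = d*(d - 2)*(d + 2)*(d^2 - 6*d + 5) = d*(d - 5)*(d - 2)*(d + 2)*(d - 1)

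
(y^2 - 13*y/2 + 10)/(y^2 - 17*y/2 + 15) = (y - 4)/(y - 6)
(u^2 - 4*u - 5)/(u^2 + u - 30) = (u + 1)/(u + 6)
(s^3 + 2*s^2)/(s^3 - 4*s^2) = (s + 2)/(s - 4)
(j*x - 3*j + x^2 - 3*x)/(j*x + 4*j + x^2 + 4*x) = (x - 3)/(x + 4)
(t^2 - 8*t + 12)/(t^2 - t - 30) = (t - 2)/(t + 5)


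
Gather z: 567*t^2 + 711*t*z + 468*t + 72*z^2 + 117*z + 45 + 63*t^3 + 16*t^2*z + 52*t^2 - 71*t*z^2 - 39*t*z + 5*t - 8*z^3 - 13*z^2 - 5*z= 63*t^3 + 619*t^2 + 473*t - 8*z^3 + z^2*(59 - 71*t) + z*(16*t^2 + 672*t + 112) + 45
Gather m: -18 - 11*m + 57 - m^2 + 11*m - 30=9 - m^2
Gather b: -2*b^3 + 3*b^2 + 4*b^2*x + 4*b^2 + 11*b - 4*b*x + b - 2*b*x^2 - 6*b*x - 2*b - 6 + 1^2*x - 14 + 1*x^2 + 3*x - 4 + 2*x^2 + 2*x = -2*b^3 + b^2*(4*x + 7) + b*(-2*x^2 - 10*x + 10) + 3*x^2 + 6*x - 24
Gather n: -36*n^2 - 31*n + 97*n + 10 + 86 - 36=-36*n^2 + 66*n + 60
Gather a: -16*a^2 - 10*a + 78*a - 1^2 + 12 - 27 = -16*a^2 + 68*a - 16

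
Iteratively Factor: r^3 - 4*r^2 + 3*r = (r)*(r^2 - 4*r + 3) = r*(r - 1)*(r - 3)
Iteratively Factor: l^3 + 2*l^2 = (l)*(l^2 + 2*l) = l*(l + 2)*(l)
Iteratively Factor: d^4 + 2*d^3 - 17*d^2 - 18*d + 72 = (d - 2)*(d^3 + 4*d^2 - 9*d - 36) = (d - 3)*(d - 2)*(d^2 + 7*d + 12) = (d - 3)*(d - 2)*(d + 3)*(d + 4)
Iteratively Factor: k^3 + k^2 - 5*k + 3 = (k + 3)*(k^2 - 2*k + 1) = (k - 1)*(k + 3)*(k - 1)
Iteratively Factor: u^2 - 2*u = (u)*(u - 2)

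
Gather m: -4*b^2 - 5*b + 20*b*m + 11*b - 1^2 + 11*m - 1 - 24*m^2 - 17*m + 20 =-4*b^2 + 6*b - 24*m^2 + m*(20*b - 6) + 18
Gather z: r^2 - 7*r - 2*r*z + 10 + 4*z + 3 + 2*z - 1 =r^2 - 7*r + z*(6 - 2*r) + 12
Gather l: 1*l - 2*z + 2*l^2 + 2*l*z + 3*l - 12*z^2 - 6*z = 2*l^2 + l*(2*z + 4) - 12*z^2 - 8*z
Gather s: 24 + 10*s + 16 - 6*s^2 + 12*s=-6*s^2 + 22*s + 40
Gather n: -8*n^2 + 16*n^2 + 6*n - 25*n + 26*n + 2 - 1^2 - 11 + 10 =8*n^2 + 7*n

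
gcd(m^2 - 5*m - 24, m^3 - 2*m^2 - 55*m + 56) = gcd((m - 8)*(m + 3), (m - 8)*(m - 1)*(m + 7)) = m - 8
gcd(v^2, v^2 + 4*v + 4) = 1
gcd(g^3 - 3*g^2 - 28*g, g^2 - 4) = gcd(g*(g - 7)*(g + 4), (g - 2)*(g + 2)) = 1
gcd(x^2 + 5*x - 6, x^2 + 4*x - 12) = x + 6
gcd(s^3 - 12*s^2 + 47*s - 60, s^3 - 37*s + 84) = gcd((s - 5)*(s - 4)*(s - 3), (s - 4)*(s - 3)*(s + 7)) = s^2 - 7*s + 12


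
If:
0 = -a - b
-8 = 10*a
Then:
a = -4/5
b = 4/5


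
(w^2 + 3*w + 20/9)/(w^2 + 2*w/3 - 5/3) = (w + 4/3)/(w - 1)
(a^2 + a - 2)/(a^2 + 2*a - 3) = (a + 2)/(a + 3)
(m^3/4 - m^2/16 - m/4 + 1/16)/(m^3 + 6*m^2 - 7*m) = (4*m^2 + 3*m - 1)/(16*m*(m + 7))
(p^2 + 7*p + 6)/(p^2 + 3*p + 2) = (p + 6)/(p + 2)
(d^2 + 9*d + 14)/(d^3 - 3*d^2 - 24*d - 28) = (d + 7)/(d^2 - 5*d - 14)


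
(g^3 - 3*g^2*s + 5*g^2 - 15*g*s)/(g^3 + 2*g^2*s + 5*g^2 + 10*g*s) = (g - 3*s)/(g + 2*s)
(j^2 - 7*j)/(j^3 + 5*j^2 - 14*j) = (j - 7)/(j^2 + 5*j - 14)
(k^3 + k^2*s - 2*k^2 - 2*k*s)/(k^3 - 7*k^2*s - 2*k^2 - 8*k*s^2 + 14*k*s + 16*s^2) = k/(k - 8*s)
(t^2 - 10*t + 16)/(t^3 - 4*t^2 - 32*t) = (t - 2)/(t*(t + 4))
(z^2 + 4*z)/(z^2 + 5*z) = (z + 4)/(z + 5)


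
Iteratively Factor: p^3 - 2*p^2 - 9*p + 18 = (p - 2)*(p^2 - 9) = (p - 2)*(p + 3)*(p - 3)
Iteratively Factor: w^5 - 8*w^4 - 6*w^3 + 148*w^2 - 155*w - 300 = (w - 5)*(w^4 - 3*w^3 - 21*w^2 + 43*w + 60) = (w - 5)*(w + 4)*(w^3 - 7*w^2 + 7*w + 15) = (w - 5)^2*(w + 4)*(w^2 - 2*w - 3) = (w - 5)^2*(w - 3)*(w + 4)*(w + 1)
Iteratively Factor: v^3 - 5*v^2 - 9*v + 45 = (v + 3)*(v^2 - 8*v + 15) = (v - 5)*(v + 3)*(v - 3)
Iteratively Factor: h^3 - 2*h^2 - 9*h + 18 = (h - 2)*(h^2 - 9) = (h - 2)*(h + 3)*(h - 3)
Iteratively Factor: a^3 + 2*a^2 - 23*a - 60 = (a + 4)*(a^2 - 2*a - 15) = (a + 3)*(a + 4)*(a - 5)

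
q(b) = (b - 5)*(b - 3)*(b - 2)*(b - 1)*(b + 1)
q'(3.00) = -16.00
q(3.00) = 0.00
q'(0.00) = -31.00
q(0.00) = 30.00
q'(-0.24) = -15.65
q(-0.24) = 35.84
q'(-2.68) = 1750.50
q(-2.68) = -1262.15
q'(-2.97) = 2318.65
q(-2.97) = -1849.46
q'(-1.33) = 291.15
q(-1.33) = -70.18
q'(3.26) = -26.03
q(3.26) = -5.49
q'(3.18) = -23.08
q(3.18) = -3.52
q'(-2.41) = 1316.70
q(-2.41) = -850.02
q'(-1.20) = 226.09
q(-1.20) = -36.66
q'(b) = (b - 5)*(b - 3)*(b - 2)*(b - 1) + (b - 5)*(b - 3)*(b - 2)*(b + 1) + (b - 5)*(b - 3)*(b - 1)*(b + 1) + (b - 5)*(b - 2)*(b - 1)*(b + 1) + (b - 3)*(b - 2)*(b - 1)*(b + 1) = 5*b^4 - 40*b^3 + 90*b^2 - 40*b - 31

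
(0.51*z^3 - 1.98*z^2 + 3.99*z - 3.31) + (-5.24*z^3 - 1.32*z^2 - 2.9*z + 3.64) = -4.73*z^3 - 3.3*z^2 + 1.09*z + 0.33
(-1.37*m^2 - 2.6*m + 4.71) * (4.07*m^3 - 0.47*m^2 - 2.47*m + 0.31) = -5.5759*m^5 - 9.9381*m^4 + 23.7756*m^3 + 3.7836*m^2 - 12.4397*m + 1.4601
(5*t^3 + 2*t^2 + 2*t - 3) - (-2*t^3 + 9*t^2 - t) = 7*t^3 - 7*t^2 + 3*t - 3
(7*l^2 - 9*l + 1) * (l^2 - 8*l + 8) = 7*l^4 - 65*l^3 + 129*l^2 - 80*l + 8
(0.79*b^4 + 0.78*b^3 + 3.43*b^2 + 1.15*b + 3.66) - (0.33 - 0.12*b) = 0.79*b^4 + 0.78*b^3 + 3.43*b^2 + 1.27*b + 3.33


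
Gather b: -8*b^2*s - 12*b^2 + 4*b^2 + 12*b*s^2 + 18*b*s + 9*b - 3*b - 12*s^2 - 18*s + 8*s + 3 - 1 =b^2*(-8*s - 8) + b*(12*s^2 + 18*s + 6) - 12*s^2 - 10*s + 2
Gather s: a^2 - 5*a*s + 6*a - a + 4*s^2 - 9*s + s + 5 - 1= a^2 + 5*a + 4*s^2 + s*(-5*a - 8) + 4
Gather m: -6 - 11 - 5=-22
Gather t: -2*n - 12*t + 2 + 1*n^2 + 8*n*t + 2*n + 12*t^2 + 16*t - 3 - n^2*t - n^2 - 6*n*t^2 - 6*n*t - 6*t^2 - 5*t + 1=t^2*(6 - 6*n) + t*(-n^2 + 2*n - 1)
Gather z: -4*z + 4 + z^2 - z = z^2 - 5*z + 4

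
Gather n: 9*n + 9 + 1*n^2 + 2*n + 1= n^2 + 11*n + 10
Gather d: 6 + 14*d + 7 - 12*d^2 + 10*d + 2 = -12*d^2 + 24*d + 15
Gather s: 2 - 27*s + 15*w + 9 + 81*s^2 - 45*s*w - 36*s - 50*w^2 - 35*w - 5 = 81*s^2 + s*(-45*w - 63) - 50*w^2 - 20*w + 6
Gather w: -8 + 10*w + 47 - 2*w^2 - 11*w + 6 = -2*w^2 - w + 45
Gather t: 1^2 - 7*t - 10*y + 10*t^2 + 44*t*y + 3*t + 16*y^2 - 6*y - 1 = 10*t^2 + t*(44*y - 4) + 16*y^2 - 16*y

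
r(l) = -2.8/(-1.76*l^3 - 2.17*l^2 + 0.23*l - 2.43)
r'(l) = -2.8*(5.28*l^2 + 4.34*l - 0.23)/(-1.76*l^3 - 2.17*l^2 + 0.23*l - 2.43)^2 = (-14.784*l^2 - 12.152*l + 0.644)/(1.76*l^3 + 2.17*l^2 - 0.23*l + 2.43)^2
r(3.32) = 0.03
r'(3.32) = -0.03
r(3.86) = 0.02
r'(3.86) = -0.01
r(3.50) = 0.03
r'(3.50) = -0.02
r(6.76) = 0.00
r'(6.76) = -0.00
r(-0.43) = 1.00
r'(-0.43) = 0.40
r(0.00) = 1.15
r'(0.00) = 0.11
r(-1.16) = 0.98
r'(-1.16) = -0.63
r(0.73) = 0.68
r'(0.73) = -0.96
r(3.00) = 0.04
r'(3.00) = -0.04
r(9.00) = 0.00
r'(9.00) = -0.00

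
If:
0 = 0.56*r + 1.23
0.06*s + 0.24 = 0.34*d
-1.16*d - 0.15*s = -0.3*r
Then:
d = -0.03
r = -2.20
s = -4.17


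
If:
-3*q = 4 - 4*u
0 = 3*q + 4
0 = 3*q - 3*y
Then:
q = -4/3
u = 0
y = -4/3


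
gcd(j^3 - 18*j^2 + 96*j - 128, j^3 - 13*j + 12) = 1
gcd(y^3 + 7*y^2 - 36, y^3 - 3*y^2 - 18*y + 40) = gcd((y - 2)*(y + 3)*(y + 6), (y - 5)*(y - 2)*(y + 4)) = y - 2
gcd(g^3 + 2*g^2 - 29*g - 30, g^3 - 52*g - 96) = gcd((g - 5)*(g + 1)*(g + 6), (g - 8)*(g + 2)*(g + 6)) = g + 6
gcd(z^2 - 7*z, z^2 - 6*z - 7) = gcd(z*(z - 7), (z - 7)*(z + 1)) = z - 7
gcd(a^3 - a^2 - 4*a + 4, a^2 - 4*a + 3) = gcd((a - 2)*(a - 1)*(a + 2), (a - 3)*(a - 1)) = a - 1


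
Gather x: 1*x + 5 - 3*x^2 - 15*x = -3*x^2 - 14*x + 5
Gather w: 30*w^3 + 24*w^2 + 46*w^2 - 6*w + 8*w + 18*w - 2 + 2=30*w^3 + 70*w^2 + 20*w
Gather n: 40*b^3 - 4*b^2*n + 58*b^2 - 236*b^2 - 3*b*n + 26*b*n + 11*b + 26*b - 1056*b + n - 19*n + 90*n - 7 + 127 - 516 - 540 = 40*b^3 - 178*b^2 - 1019*b + n*(-4*b^2 + 23*b + 72) - 936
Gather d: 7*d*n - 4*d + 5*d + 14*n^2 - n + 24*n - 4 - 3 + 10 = d*(7*n + 1) + 14*n^2 + 23*n + 3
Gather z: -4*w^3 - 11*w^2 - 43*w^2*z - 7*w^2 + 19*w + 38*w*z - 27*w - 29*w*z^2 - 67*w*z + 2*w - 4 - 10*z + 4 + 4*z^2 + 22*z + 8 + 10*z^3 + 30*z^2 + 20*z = -4*w^3 - 18*w^2 - 6*w + 10*z^3 + z^2*(34 - 29*w) + z*(-43*w^2 - 29*w + 32) + 8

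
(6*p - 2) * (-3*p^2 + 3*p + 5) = -18*p^3 + 24*p^2 + 24*p - 10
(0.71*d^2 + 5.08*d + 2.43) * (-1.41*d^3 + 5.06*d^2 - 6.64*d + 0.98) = -1.0011*d^5 - 3.5702*d^4 + 17.5641*d^3 - 20.7396*d^2 - 11.1568*d + 2.3814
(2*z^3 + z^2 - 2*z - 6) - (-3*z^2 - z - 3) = 2*z^3 + 4*z^2 - z - 3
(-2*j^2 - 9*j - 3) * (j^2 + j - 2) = -2*j^4 - 11*j^3 - 8*j^2 + 15*j + 6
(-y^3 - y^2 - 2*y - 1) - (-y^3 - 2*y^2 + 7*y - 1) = y^2 - 9*y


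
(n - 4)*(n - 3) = n^2 - 7*n + 12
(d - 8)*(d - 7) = d^2 - 15*d + 56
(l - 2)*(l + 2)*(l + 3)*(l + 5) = l^4 + 8*l^3 + 11*l^2 - 32*l - 60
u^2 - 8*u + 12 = (u - 6)*(u - 2)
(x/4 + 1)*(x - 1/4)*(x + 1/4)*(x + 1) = x^4/4 + 5*x^3/4 + 63*x^2/64 - 5*x/64 - 1/16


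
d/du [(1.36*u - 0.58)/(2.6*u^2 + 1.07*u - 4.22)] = (-3.536*u^2 + 3.016*u - 5.1186)/(6.76*u^4 + 5.564*u^3 - 20.7991*u^2 - 9.0308*u + 17.8084)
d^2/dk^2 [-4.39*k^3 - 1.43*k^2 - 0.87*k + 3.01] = -26.34*k - 2.86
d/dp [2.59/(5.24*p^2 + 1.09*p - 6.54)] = (-27.1432*p - 2.8231)/(5.24*p^2 + 1.09*p - 6.54)^2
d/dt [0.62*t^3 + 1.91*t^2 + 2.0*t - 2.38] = 1.86*t^2 + 3.82*t + 2.0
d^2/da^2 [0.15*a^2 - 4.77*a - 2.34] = 0.300000000000000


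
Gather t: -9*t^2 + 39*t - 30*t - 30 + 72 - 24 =-9*t^2 + 9*t + 18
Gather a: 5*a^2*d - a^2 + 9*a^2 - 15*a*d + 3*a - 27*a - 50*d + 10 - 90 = a^2*(5*d + 8) + a*(-15*d - 24) - 50*d - 80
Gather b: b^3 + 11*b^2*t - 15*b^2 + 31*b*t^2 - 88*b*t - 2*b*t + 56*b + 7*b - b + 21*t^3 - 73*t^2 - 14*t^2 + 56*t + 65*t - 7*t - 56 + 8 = b^3 + b^2*(11*t - 15) + b*(31*t^2 - 90*t + 62) + 21*t^3 - 87*t^2 + 114*t - 48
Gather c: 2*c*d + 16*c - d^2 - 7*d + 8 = c*(2*d + 16) - d^2 - 7*d + 8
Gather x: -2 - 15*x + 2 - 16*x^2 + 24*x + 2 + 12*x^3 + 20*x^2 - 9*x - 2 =12*x^3 + 4*x^2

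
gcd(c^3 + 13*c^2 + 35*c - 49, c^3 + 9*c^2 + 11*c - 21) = c^2 + 6*c - 7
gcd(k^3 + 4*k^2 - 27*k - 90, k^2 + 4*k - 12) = k + 6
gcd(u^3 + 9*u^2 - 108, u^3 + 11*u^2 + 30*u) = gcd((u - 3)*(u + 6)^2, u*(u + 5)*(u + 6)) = u + 6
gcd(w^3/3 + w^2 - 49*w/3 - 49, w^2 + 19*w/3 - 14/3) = w + 7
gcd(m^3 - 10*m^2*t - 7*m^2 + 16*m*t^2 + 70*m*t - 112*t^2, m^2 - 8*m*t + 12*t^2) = -m + 2*t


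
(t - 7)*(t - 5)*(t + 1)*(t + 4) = t^4 - 7*t^3 - 21*t^2 + 127*t + 140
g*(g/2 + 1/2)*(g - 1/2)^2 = g^4/2 - 3*g^2/8 + g/8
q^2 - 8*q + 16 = (q - 4)^2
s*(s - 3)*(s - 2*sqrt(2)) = s^3 - 3*s^2 - 2*sqrt(2)*s^2 + 6*sqrt(2)*s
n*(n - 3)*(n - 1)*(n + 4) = n^4 - 13*n^2 + 12*n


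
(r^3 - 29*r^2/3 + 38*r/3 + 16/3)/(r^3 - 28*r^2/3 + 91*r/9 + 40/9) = 3*(r - 2)/(3*r - 5)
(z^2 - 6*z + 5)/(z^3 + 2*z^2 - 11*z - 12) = (z^2 - 6*z + 5)/(z^3 + 2*z^2 - 11*z - 12)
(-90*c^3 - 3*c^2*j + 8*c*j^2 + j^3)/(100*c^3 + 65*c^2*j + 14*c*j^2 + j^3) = (-18*c^2 + 3*c*j + j^2)/(20*c^2 + 9*c*j + j^2)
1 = 1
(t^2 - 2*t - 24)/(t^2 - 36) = (t + 4)/(t + 6)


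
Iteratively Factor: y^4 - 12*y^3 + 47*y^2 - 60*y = (y - 3)*(y^3 - 9*y^2 + 20*y) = (y - 5)*(y - 3)*(y^2 - 4*y) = y*(y - 5)*(y - 3)*(y - 4)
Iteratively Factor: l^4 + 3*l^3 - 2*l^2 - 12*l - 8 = (l + 1)*(l^3 + 2*l^2 - 4*l - 8) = (l + 1)*(l + 2)*(l^2 - 4) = (l + 1)*(l + 2)^2*(l - 2)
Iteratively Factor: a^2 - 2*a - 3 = (a + 1)*(a - 3)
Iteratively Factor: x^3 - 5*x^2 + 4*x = (x - 4)*(x^2 - x) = x*(x - 4)*(x - 1)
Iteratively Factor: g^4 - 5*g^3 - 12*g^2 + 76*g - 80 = (g + 4)*(g^3 - 9*g^2 + 24*g - 20) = (g - 2)*(g + 4)*(g^2 - 7*g + 10) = (g - 5)*(g - 2)*(g + 4)*(g - 2)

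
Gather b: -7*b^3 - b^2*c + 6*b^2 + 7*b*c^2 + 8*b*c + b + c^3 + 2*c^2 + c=-7*b^3 + b^2*(6 - c) + b*(7*c^2 + 8*c + 1) + c^3 + 2*c^2 + c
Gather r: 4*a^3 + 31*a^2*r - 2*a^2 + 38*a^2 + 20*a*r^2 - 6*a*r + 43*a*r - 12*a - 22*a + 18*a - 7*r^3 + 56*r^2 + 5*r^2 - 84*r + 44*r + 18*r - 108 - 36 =4*a^3 + 36*a^2 - 16*a - 7*r^3 + r^2*(20*a + 61) + r*(31*a^2 + 37*a - 22) - 144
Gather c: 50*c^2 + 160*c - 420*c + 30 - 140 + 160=50*c^2 - 260*c + 50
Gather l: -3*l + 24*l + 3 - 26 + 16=21*l - 7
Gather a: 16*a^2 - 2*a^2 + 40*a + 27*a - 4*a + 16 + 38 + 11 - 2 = 14*a^2 + 63*a + 63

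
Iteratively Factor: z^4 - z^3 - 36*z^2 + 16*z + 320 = (z + 4)*(z^3 - 5*z^2 - 16*z + 80) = (z - 5)*(z + 4)*(z^2 - 16) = (z - 5)*(z + 4)^2*(z - 4)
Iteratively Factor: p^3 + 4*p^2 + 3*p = (p + 3)*(p^2 + p) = p*(p + 3)*(p + 1)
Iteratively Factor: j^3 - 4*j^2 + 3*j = (j)*(j^2 - 4*j + 3) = j*(j - 3)*(j - 1)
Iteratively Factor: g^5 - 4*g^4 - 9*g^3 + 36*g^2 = (g - 4)*(g^4 - 9*g^2) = g*(g - 4)*(g^3 - 9*g) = g^2*(g - 4)*(g^2 - 9) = g^2*(g - 4)*(g + 3)*(g - 3)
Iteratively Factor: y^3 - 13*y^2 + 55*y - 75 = (y - 3)*(y^2 - 10*y + 25) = (y - 5)*(y - 3)*(y - 5)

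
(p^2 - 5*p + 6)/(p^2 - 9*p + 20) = (p^2 - 5*p + 6)/(p^2 - 9*p + 20)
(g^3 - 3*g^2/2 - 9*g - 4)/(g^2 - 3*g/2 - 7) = (2*g^2 - 7*g - 4)/(2*g - 7)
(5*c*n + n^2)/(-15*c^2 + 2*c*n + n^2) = -n/(3*c - n)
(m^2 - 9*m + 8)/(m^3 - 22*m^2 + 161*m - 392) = (m - 1)/(m^2 - 14*m + 49)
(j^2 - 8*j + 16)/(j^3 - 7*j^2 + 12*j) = (j - 4)/(j*(j - 3))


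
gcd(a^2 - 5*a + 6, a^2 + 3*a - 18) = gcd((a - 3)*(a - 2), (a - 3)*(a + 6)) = a - 3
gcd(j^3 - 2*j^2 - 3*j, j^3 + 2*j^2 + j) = j^2 + j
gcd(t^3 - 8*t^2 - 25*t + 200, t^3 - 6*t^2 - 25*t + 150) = t^2 - 25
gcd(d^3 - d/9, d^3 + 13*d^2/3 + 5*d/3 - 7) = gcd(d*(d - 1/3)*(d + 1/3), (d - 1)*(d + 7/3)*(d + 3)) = 1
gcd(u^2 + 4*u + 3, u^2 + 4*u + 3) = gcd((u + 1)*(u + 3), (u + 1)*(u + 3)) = u^2 + 4*u + 3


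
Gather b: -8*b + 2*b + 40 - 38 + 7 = 9 - 6*b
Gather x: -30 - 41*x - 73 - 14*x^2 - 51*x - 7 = -14*x^2 - 92*x - 110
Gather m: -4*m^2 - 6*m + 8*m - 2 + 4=-4*m^2 + 2*m + 2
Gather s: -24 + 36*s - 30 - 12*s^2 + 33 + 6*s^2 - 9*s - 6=-6*s^2 + 27*s - 27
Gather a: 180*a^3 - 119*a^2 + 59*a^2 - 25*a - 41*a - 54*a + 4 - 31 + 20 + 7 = 180*a^3 - 60*a^2 - 120*a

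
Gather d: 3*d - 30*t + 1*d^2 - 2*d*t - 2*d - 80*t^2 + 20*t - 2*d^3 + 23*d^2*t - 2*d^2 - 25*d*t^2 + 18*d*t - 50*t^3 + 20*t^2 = -2*d^3 + d^2*(23*t - 1) + d*(-25*t^2 + 16*t + 1) - 50*t^3 - 60*t^2 - 10*t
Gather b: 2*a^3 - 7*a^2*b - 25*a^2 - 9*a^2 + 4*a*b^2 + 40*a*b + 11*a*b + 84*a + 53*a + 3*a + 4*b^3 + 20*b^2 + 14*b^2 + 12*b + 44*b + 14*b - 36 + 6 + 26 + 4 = 2*a^3 - 34*a^2 + 140*a + 4*b^3 + b^2*(4*a + 34) + b*(-7*a^2 + 51*a + 70)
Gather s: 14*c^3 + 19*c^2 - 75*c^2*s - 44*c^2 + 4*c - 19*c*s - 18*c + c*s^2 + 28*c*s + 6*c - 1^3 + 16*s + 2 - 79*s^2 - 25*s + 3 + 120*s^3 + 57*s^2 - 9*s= 14*c^3 - 25*c^2 - 8*c + 120*s^3 + s^2*(c - 22) + s*(-75*c^2 + 9*c - 18) + 4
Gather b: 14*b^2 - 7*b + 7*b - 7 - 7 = 14*b^2 - 14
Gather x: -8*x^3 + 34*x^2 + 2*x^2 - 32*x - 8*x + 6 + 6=-8*x^3 + 36*x^2 - 40*x + 12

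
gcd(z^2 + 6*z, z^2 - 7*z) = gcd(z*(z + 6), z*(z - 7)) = z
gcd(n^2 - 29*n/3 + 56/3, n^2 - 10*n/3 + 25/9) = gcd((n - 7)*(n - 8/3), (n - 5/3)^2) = 1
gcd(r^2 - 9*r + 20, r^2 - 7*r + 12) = r - 4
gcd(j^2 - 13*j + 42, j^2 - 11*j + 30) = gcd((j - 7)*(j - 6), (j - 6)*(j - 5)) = j - 6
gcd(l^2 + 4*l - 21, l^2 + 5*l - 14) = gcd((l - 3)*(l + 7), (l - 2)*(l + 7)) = l + 7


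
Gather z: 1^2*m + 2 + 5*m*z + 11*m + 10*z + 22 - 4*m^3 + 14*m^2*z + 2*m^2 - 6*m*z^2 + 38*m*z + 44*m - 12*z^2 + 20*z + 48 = -4*m^3 + 2*m^2 + 56*m + z^2*(-6*m - 12) + z*(14*m^2 + 43*m + 30) + 72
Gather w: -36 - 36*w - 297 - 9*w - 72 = -45*w - 405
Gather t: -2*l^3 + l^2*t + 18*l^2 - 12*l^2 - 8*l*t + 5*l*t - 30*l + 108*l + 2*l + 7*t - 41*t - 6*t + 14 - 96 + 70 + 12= -2*l^3 + 6*l^2 + 80*l + t*(l^2 - 3*l - 40)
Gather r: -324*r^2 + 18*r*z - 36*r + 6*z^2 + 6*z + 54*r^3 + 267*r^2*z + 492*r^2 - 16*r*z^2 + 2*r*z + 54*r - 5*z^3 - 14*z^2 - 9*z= 54*r^3 + r^2*(267*z + 168) + r*(-16*z^2 + 20*z + 18) - 5*z^3 - 8*z^2 - 3*z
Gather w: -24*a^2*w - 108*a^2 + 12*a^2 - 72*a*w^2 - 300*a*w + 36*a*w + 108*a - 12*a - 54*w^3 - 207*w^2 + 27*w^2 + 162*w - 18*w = -96*a^2 + 96*a - 54*w^3 + w^2*(-72*a - 180) + w*(-24*a^2 - 264*a + 144)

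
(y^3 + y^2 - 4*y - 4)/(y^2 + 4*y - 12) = (y^2 + 3*y + 2)/(y + 6)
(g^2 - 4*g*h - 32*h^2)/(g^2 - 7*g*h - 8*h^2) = (g + 4*h)/(g + h)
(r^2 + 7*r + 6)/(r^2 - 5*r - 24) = (r^2 + 7*r + 6)/(r^2 - 5*r - 24)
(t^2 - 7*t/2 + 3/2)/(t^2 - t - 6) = (t - 1/2)/(t + 2)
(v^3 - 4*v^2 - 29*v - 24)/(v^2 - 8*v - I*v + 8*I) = (v^2 + 4*v + 3)/(v - I)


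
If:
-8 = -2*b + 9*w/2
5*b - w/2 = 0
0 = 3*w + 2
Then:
No Solution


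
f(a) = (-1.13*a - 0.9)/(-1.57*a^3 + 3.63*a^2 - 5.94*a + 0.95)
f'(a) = (-1.13*a - 0.9)*(4.71*a^2 - 7.26*a + 5.94)/(-1.57*a^3 + 3.63*a^2 - 5.94*a + 0.95)^2 - 1.13/(-1.57*a^3 + 3.63*a^2 - 5.94*a + 0.95) = (-3.5482*a^3 - 0.1371*a^2 + 6.534*a - 6.4195)/(2.4649*a^6 - 11.3982*a^5 + 31.8285*a^4 - 46.1074*a^3 + 42.1806*a^2 - 11.286*a + 0.9025)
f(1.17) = 0.63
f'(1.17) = -0.37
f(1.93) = 0.37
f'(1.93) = -0.29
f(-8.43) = 0.01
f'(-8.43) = 0.00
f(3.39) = 0.12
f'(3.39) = -0.08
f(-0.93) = 0.01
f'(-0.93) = -0.08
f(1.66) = 0.46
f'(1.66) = -0.33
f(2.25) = 0.29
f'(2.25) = -0.23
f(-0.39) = -0.12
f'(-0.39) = -0.57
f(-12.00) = 0.00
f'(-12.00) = 0.00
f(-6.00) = 0.01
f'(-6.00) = 0.00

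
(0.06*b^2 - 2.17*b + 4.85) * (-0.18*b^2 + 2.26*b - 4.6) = -0.0108*b^4 + 0.5262*b^3 - 6.0532*b^2 + 20.943*b - 22.31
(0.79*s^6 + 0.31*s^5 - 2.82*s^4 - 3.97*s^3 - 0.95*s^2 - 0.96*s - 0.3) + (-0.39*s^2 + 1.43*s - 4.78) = 0.79*s^6 + 0.31*s^5 - 2.82*s^4 - 3.97*s^3 - 1.34*s^2 + 0.47*s - 5.08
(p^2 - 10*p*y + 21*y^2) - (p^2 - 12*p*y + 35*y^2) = 2*p*y - 14*y^2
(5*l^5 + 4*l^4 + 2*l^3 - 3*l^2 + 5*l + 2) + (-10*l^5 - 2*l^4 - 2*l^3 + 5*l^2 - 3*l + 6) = -5*l^5 + 2*l^4 + 2*l^2 + 2*l + 8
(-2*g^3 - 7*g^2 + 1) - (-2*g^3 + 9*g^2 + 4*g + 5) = -16*g^2 - 4*g - 4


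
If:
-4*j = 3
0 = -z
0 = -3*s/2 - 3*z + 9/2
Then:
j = -3/4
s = 3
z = 0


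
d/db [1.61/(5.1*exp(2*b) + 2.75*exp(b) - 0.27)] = (-16.422*exp(b) - 4.4275)*exp(b)/(5.1*exp(2*b) + 2.75*exp(b) - 0.27)^2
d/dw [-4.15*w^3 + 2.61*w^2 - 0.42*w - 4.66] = -12.45*w^2 + 5.22*w - 0.42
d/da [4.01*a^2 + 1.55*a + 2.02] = 8.02*a + 1.55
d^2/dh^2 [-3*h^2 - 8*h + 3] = -6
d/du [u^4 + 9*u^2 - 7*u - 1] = 4*u^3 + 18*u - 7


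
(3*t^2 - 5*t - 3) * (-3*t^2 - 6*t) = -9*t^4 - 3*t^3 + 39*t^2 + 18*t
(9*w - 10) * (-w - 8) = -9*w^2 - 62*w + 80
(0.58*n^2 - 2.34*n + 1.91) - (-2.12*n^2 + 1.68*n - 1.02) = 2.7*n^2 - 4.02*n + 2.93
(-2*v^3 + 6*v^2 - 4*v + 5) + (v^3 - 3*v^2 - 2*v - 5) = -v^3 + 3*v^2 - 6*v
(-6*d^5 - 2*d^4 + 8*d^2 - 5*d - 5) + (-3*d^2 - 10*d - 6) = -6*d^5 - 2*d^4 + 5*d^2 - 15*d - 11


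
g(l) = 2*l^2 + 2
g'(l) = 4*l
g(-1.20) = 4.88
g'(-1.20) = -4.80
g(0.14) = 2.04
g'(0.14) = 0.56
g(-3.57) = 27.49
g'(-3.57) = -14.28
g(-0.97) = 3.88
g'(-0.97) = -3.88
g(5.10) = 54.02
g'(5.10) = 20.40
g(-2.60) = 15.52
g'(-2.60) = -10.40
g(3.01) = 20.12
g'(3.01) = 12.04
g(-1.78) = 8.34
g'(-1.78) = -7.12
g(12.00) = 290.00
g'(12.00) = 48.00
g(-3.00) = 20.00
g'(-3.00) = -12.00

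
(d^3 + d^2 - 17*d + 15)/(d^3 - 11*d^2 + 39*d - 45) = (d^2 + 4*d - 5)/(d^2 - 8*d + 15)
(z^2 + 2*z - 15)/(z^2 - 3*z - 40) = (z - 3)/(z - 8)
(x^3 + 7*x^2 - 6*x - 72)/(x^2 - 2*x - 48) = (x^2 + x - 12)/(x - 8)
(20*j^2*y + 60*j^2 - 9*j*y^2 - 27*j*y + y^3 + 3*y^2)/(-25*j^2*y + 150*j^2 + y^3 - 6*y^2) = (-4*j*y - 12*j + y^2 + 3*y)/(5*j*y - 30*j + y^2 - 6*y)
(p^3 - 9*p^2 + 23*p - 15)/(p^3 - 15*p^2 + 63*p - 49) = (p^2 - 8*p + 15)/(p^2 - 14*p + 49)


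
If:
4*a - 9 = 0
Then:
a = 9/4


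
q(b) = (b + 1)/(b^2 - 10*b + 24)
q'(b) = (10 - 2*b)*(b + 1)/(b^2 - 10*b + 24)^2 + 1/(b^2 - 10*b + 24) = (b^2 - 10*b - 2*(b - 5)*(b + 1) + 24)/(b^2 - 10*b + 24)^2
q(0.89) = 0.12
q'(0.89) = 0.12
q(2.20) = 0.47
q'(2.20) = 0.53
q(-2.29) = -0.02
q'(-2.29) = 0.01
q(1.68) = 0.27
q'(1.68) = 0.28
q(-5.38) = -0.04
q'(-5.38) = 0.00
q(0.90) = 0.12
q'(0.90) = 0.13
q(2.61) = 0.77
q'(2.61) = 0.99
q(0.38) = 0.07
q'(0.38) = 0.08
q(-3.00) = -0.03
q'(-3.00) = 0.01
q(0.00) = 0.04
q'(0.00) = 0.06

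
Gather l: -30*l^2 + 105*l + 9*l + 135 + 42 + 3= -30*l^2 + 114*l + 180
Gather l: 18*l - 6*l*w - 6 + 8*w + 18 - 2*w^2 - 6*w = l*(18 - 6*w) - 2*w^2 + 2*w + 12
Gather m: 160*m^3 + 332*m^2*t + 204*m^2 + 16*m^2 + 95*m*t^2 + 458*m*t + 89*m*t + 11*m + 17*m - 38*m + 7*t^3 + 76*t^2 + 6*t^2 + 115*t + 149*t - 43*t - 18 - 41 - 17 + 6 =160*m^3 + m^2*(332*t + 220) + m*(95*t^2 + 547*t - 10) + 7*t^3 + 82*t^2 + 221*t - 70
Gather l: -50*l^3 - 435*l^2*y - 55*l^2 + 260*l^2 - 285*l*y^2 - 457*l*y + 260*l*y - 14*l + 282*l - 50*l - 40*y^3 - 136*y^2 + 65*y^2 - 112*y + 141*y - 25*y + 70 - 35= -50*l^3 + l^2*(205 - 435*y) + l*(-285*y^2 - 197*y + 218) - 40*y^3 - 71*y^2 + 4*y + 35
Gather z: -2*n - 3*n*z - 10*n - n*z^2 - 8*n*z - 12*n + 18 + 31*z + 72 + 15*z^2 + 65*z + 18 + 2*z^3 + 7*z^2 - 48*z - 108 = -24*n + 2*z^3 + z^2*(22 - n) + z*(48 - 11*n)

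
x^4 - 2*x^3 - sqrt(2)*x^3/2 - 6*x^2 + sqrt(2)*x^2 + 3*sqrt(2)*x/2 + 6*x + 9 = (x - 3)*(x + 1)*(x - 3*sqrt(2)/2)*(x + sqrt(2))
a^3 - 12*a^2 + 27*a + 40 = (a - 8)*(a - 5)*(a + 1)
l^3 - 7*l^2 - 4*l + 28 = (l - 7)*(l - 2)*(l + 2)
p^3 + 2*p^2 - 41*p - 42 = (p - 6)*(p + 1)*(p + 7)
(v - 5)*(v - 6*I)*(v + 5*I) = v^3 - 5*v^2 - I*v^2 + 30*v + 5*I*v - 150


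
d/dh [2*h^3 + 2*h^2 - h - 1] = 6*h^2 + 4*h - 1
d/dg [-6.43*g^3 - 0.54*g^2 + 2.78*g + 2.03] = -19.29*g^2 - 1.08*g + 2.78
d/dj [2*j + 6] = 2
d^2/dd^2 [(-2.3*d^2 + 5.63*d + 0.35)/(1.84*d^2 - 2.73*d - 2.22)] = (15.015136*d^3 - 49.26048*d^2 + 127.435824*d - 82.836606)/(6.229504*d^6 - 27.728064*d^5 + 18.591912*d^4 + 46.562607*d^3 - 22.431546*d^2 - 40.363596*d - 10.941048)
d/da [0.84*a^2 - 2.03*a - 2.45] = 1.68*a - 2.03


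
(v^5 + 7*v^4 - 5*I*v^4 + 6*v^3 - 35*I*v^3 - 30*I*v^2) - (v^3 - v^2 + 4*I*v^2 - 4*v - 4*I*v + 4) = v^5 + 7*v^4 - 5*I*v^4 + 5*v^3 - 35*I*v^3 + v^2 - 34*I*v^2 + 4*v + 4*I*v - 4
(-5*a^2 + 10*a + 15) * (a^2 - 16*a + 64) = -5*a^4 + 90*a^3 - 465*a^2 + 400*a + 960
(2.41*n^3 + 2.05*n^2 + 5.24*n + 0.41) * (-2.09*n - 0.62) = -5.0369*n^4 - 5.7787*n^3 - 12.2226*n^2 - 4.1057*n - 0.2542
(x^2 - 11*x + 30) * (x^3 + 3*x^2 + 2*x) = x^5 - 8*x^4 - x^3 + 68*x^2 + 60*x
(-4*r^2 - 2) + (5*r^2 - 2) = r^2 - 4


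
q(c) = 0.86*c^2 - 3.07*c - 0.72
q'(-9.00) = -18.55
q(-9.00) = 96.57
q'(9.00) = 12.41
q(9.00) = 41.31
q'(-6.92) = -14.97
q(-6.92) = 61.71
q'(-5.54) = -12.60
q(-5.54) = 42.68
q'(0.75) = -1.78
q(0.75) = -2.54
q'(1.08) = -1.21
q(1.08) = -3.03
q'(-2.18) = -6.82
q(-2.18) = 10.06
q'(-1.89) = -6.32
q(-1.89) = 8.15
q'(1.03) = -1.30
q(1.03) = -2.97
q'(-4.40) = -10.64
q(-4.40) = 29.44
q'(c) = 1.72*c - 3.07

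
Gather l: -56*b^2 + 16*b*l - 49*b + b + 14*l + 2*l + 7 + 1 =-56*b^2 - 48*b + l*(16*b + 16) + 8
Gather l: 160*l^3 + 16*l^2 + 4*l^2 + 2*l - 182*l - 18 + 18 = 160*l^3 + 20*l^2 - 180*l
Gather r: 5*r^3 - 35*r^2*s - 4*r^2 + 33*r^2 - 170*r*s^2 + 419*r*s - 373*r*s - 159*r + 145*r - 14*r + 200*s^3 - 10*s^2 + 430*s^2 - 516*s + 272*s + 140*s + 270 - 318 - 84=5*r^3 + r^2*(29 - 35*s) + r*(-170*s^2 + 46*s - 28) + 200*s^3 + 420*s^2 - 104*s - 132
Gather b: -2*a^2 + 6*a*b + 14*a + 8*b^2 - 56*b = -2*a^2 + 14*a + 8*b^2 + b*(6*a - 56)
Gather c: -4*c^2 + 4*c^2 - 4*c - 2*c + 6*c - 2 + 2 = 0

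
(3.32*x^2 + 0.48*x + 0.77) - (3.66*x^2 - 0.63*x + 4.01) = -0.34*x^2 + 1.11*x - 3.24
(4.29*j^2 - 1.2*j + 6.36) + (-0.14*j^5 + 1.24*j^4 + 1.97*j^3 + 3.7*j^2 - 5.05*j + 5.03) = -0.14*j^5 + 1.24*j^4 + 1.97*j^3 + 7.99*j^2 - 6.25*j + 11.39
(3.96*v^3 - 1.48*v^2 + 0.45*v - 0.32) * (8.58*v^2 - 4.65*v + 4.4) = 33.9768*v^5 - 31.1124*v^4 + 28.167*v^3 - 11.3501*v^2 + 3.468*v - 1.408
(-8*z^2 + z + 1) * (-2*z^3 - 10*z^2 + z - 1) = 16*z^5 + 78*z^4 - 20*z^3 - z^2 - 1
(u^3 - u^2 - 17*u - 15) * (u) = u^4 - u^3 - 17*u^2 - 15*u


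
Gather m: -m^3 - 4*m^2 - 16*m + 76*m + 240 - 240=-m^3 - 4*m^2 + 60*m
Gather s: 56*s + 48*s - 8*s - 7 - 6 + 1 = 96*s - 12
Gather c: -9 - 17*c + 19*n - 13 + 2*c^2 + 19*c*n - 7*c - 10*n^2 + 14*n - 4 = 2*c^2 + c*(19*n - 24) - 10*n^2 + 33*n - 26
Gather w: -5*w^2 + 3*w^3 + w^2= 3*w^3 - 4*w^2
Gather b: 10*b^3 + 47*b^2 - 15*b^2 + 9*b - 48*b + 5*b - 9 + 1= 10*b^3 + 32*b^2 - 34*b - 8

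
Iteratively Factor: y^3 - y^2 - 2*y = (y - 2)*(y^2 + y) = (y - 2)*(y + 1)*(y)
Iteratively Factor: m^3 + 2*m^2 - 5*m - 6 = (m - 2)*(m^2 + 4*m + 3) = (m - 2)*(m + 1)*(m + 3)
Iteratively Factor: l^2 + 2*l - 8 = (l + 4)*(l - 2)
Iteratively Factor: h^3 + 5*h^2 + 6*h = (h)*(h^2 + 5*h + 6) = h*(h + 2)*(h + 3)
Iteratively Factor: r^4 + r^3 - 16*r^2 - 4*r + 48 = (r - 3)*(r^3 + 4*r^2 - 4*r - 16) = (r - 3)*(r - 2)*(r^2 + 6*r + 8) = (r - 3)*(r - 2)*(r + 2)*(r + 4)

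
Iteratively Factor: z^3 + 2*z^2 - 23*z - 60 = (z + 3)*(z^2 - z - 20) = (z - 5)*(z + 3)*(z + 4)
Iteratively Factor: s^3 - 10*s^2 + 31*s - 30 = (s - 2)*(s^2 - 8*s + 15) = (s - 3)*(s - 2)*(s - 5)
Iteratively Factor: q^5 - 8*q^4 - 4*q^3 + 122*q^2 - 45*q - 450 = (q - 5)*(q^4 - 3*q^3 - 19*q^2 + 27*q + 90) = (q - 5)^2*(q^3 + 2*q^2 - 9*q - 18) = (q - 5)^2*(q - 3)*(q^2 + 5*q + 6) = (q - 5)^2*(q - 3)*(q + 3)*(q + 2)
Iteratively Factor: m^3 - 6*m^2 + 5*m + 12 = (m + 1)*(m^2 - 7*m + 12) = (m - 3)*(m + 1)*(m - 4)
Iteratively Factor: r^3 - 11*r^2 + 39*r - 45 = (r - 3)*(r^2 - 8*r + 15) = (r - 3)^2*(r - 5)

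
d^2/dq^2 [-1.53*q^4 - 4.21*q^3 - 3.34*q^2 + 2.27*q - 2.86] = -18.36*q^2 - 25.26*q - 6.68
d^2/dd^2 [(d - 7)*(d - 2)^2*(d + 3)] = 12*d^2 - 48*d - 2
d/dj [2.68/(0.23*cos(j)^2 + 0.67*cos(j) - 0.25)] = (1.2328*cos(j) + 1.7956)*sin(j)/(0.23*cos(j)^2 + 0.67*cos(j) - 0.25)^2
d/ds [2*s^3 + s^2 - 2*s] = 6*s^2 + 2*s - 2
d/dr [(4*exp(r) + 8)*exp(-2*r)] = 4*(-exp(r) - 4)*exp(-2*r)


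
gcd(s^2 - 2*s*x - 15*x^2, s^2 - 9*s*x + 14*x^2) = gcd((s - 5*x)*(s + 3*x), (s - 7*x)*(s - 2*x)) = 1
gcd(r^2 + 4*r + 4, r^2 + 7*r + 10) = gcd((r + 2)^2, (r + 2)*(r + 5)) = r + 2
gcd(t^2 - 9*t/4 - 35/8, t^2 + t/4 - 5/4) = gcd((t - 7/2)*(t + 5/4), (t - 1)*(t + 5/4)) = t + 5/4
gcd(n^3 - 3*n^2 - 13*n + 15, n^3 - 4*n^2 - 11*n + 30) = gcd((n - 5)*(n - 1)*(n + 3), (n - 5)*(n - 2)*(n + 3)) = n^2 - 2*n - 15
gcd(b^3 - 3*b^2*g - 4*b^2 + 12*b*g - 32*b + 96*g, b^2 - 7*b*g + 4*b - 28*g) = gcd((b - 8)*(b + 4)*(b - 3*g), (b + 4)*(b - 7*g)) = b + 4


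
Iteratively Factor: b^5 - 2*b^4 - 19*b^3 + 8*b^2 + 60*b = (b)*(b^4 - 2*b^3 - 19*b^2 + 8*b + 60) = b*(b - 2)*(b^3 - 19*b - 30) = b*(b - 5)*(b - 2)*(b^2 + 5*b + 6) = b*(b - 5)*(b - 2)*(b + 3)*(b + 2)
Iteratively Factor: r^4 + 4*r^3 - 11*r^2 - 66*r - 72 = (r + 2)*(r^3 + 2*r^2 - 15*r - 36) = (r - 4)*(r + 2)*(r^2 + 6*r + 9) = (r - 4)*(r + 2)*(r + 3)*(r + 3)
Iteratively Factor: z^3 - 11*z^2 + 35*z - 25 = (z - 1)*(z^2 - 10*z + 25) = (z - 5)*(z - 1)*(z - 5)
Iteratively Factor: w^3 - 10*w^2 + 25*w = (w - 5)*(w^2 - 5*w) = w*(w - 5)*(w - 5)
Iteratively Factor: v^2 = (v)*(v)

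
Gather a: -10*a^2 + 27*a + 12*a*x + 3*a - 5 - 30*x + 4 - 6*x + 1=-10*a^2 + a*(12*x + 30) - 36*x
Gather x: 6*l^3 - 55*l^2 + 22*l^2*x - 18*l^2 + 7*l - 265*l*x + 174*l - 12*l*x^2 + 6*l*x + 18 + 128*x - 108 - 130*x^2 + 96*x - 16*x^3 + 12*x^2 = 6*l^3 - 73*l^2 + 181*l - 16*x^3 + x^2*(-12*l - 118) + x*(22*l^2 - 259*l + 224) - 90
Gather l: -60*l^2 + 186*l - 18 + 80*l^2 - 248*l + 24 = 20*l^2 - 62*l + 6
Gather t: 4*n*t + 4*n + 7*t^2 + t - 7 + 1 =4*n + 7*t^2 + t*(4*n + 1) - 6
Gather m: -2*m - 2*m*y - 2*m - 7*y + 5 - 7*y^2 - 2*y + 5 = m*(-2*y - 4) - 7*y^2 - 9*y + 10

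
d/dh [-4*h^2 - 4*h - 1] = -8*h - 4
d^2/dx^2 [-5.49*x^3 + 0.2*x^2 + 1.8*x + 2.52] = 0.4 - 32.94*x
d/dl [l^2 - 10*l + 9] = 2*l - 10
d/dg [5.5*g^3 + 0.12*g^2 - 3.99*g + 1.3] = 16.5*g^2 + 0.24*g - 3.99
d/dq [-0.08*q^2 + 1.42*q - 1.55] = 1.42 - 0.16*q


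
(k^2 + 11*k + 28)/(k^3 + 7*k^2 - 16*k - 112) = 1/(k - 4)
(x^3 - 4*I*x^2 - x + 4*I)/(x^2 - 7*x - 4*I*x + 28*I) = (x^2 - 1)/(x - 7)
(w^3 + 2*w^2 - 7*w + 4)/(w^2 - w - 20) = (w^2 - 2*w + 1)/(w - 5)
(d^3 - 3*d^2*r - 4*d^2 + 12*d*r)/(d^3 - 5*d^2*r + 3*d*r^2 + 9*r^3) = d*(4 - d)/(-d^2 + 2*d*r + 3*r^2)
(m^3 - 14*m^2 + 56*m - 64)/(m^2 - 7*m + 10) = (m^2 - 12*m + 32)/(m - 5)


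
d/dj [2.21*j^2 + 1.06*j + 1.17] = 4.42*j + 1.06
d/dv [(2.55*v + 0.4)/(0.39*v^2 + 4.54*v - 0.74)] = (0.9945*v^2 + 11.577*v - (0.78*v + 4.54)*(2.55*v + 0.4) - 1.887)/(0.39*v^2 + 4.54*v - 0.74)^2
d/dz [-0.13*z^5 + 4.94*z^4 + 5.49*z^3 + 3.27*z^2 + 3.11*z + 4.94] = -0.65*z^4 + 19.76*z^3 + 16.47*z^2 + 6.54*z + 3.11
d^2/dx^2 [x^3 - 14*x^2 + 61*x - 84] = 6*x - 28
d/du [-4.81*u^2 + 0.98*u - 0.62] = 0.98 - 9.62*u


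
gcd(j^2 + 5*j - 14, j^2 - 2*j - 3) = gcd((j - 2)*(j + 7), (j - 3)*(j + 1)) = 1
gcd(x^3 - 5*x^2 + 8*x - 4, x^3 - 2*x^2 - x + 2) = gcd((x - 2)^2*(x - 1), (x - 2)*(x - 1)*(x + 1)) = x^2 - 3*x + 2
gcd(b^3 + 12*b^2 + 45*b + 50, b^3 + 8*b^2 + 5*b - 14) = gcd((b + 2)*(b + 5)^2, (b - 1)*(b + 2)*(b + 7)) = b + 2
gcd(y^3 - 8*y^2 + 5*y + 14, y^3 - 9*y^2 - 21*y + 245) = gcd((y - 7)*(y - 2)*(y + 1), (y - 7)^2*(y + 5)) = y - 7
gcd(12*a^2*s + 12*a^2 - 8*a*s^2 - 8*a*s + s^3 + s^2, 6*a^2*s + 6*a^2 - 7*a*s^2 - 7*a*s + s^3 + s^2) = -6*a*s - 6*a + s^2 + s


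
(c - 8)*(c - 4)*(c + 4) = c^3 - 8*c^2 - 16*c + 128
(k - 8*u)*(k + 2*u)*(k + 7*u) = k^3 + k^2*u - 58*k*u^2 - 112*u^3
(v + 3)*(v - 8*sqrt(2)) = v^2 - 8*sqrt(2)*v + 3*v - 24*sqrt(2)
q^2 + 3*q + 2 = (q + 1)*(q + 2)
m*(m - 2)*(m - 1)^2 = m^4 - 4*m^3 + 5*m^2 - 2*m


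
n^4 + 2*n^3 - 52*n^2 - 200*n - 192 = (n - 8)*(n + 2)^2*(n + 6)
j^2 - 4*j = j*(j - 4)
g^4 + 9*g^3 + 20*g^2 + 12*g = g*(g + 1)*(g + 2)*(g + 6)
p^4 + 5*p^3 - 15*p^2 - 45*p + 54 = (p - 3)*(p - 1)*(p + 3)*(p + 6)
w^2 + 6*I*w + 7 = (w - I)*(w + 7*I)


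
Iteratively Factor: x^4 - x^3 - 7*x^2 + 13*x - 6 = (x - 1)*(x^3 - 7*x + 6) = (x - 2)*(x - 1)*(x^2 + 2*x - 3) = (x - 2)*(x - 1)*(x + 3)*(x - 1)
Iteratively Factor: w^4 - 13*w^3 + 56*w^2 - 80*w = (w - 4)*(w^3 - 9*w^2 + 20*w) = w*(w - 4)*(w^2 - 9*w + 20) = w*(w - 5)*(w - 4)*(w - 4)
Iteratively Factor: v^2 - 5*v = (v)*(v - 5)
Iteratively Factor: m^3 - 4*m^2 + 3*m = (m - 1)*(m^2 - 3*m) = (m - 3)*(m - 1)*(m)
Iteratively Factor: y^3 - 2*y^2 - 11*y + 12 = (y - 4)*(y^2 + 2*y - 3) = (y - 4)*(y - 1)*(y + 3)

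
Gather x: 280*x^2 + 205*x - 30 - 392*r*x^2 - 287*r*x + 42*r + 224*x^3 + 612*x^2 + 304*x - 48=42*r + 224*x^3 + x^2*(892 - 392*r) + x*(509 - 287*r) - 78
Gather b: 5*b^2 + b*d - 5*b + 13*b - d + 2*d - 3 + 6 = 5*b^2 + b*(d + 8) + d + 3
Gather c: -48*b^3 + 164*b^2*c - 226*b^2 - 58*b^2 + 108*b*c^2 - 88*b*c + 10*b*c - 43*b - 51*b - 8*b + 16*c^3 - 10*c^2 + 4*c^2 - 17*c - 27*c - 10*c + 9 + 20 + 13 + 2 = -48*b^3 - 284*b^2 - 102*b + 16*c^3 + c^2*(108*b - 6) + c*(164*b^2 - 78*b - 54) + 44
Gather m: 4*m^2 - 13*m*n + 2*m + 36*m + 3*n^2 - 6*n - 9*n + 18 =4*m^2 + m*(38 - 13*n) + 3*n^2 - 15*n + 18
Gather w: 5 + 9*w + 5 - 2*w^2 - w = -2*w^2 + 8*w + 10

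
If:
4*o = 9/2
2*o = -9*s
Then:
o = 9/8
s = -1/4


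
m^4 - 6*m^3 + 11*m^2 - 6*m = m*(m - 3)*(m - 2)*(m - 1)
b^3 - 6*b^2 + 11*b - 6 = (b - 3)*(b - 2)*(b - 1)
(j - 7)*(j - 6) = j^2 - 13*j + 42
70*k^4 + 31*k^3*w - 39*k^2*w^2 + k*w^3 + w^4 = (-5*k + w)*(-2*k + w)*(k + w)*(7*k + w)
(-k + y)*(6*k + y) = -6*k^2 + 5*k*y + y^2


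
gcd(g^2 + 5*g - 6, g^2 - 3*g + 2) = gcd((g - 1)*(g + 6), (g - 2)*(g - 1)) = g - 1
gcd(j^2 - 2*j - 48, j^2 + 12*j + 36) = j + 6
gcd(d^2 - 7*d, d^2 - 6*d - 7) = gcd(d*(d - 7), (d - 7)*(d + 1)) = d - 7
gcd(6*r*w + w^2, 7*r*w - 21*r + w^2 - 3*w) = 1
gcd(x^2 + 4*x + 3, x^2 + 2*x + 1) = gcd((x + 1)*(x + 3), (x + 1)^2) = x + 1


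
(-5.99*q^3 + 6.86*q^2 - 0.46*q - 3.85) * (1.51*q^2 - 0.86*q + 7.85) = -9.0449*q^5 + 15.51*q^4 - 53.6157*q^3 + 48.4331*q^2 - 0.3*q - 30.2225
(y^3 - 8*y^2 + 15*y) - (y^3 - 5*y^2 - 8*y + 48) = -3*y^2 + 23*y - 48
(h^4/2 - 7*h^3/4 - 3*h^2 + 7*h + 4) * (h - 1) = h^5/2 - 9*h^4/4 - 5*h^3/4 + 10*h^2 - 3*h - 4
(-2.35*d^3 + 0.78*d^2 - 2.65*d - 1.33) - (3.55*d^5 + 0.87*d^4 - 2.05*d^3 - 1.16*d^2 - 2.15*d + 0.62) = -3.55*d^5 - 0.87*d^4 - 0.3*d^3 + 1.94*d^2 - 0.5*d - 1.95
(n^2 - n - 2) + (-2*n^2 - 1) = -n^2 - n - 3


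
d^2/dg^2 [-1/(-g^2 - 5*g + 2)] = 2*(-g^2 - 5*g + (2*g + 5)^2 + 2)/(g^2 + 5*g - 2)^3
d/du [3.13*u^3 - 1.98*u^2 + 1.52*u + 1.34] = 9.39*u^2 - 3.96*u + 1.52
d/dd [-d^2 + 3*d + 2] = 3 - 2*d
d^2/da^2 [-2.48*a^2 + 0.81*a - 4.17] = -4.96000000000000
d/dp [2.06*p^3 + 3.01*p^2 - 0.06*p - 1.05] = 6.18*p^2 + 6.02*p - 0.06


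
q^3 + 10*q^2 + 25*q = q*(q + 5)^2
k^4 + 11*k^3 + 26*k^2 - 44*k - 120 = (k - 2)*(k + 2)*(k + 5)*(k + 6)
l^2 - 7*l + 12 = (l - 4)*(l - 3)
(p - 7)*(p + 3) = p^2 - 4*p - 21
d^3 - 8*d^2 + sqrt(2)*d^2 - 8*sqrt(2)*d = d*(d - 8)*(d + sqrt(2))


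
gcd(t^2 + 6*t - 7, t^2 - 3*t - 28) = 1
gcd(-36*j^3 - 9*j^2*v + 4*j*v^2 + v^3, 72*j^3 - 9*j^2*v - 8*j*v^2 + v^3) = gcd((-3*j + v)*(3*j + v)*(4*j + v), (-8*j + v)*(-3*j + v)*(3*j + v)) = -9*j^2 + v^2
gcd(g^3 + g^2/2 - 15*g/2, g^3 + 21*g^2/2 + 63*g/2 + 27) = g + 3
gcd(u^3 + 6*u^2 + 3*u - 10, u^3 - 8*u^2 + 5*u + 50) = u + 2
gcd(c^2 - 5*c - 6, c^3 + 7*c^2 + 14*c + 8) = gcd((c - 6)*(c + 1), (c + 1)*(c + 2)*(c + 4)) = c + 1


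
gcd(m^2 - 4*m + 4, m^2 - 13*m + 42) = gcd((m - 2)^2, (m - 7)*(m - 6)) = 1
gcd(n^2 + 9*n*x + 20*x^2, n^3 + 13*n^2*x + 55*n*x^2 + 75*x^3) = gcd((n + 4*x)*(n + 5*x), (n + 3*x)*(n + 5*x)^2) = n + 5*x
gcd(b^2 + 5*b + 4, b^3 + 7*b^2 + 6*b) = b + 1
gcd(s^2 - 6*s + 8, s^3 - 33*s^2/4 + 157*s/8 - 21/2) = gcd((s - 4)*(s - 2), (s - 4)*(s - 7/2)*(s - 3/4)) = s - 4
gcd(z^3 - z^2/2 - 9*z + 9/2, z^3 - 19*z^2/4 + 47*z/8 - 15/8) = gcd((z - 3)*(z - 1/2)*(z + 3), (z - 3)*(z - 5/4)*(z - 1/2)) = z^2 - 7*z/2 + 3/2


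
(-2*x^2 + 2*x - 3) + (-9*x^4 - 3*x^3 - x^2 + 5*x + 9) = -9*x^4 - 3*x^3 - 3*x^2 + 7*x + 6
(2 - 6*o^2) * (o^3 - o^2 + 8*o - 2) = -6*o^5 + 6*o^4 - 46*o^3 + 10*o^2 + 16*o - 4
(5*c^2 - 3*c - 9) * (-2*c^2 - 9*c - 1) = -10*c^4 - 39*c^3 + 40*c^2 + 84*c + 9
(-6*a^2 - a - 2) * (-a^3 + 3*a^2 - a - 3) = 6*a^5 - 17*a^4 + 5*a^3 + 13*a^2 + 5*a + 6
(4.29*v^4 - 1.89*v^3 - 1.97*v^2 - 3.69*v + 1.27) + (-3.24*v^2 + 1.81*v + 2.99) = 4.29*v^4 - 1.89*v^3 - 5.21*v^2 - 1.88*v + 4.26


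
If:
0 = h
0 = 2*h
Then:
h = 0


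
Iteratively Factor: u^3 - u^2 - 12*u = (u - 4)*(u^2 + 3*u) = u*(u - 4)*(u + 3)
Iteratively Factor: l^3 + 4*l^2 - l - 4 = (l + 1)*(l^2 + 3*l - 4) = (l + 1)*(l + 4)*(l - 1)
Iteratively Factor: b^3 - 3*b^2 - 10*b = (b + 2)*(b^2 - 5*b) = b*(b + 2)*(b - 5)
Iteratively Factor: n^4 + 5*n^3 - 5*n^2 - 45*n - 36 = (n + 4)*(n^3 + n^2 - 9*n - 9) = (n + 1)*(n + 4)*(n^2 - 9) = (n + 1)*(n + 3)*(n + 4)*(n - 3)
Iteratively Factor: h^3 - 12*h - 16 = (h + 2)*(h^2 - 2*h - 8) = (h + 2)^2*(h - 4)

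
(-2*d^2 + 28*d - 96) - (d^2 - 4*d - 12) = -3*d^2 + 32*d - 84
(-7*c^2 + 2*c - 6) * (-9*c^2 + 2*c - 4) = 63*c^4 - 32*c^3 + 86*c^2 - 20*c + 24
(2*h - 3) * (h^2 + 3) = 2*h^3 - 3*h^2 + 6*h - 9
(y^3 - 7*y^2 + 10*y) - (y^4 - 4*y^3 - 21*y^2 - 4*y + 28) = -y^4 + 5*y^3 + 14*y^2 + 14*y - 28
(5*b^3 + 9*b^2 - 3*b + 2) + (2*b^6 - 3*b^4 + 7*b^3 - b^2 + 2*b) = 2*b^6 - 3*b^4 + 12*b^3 + 8*b^2 - b + 2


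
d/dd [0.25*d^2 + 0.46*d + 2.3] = 0.5*d + 0.46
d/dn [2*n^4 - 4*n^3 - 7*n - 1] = 8*n^3 - 12*n^2 - 7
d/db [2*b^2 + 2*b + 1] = 4*b + 2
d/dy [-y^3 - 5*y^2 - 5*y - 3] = -3*y^2 - 10*y - 5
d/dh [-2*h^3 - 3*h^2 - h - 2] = -6*h^2 - 6*h - 1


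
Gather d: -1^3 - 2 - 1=-4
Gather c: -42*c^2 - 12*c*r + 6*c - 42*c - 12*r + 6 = -42*c^2 + c*(-12*r - 36) - 12*r + 6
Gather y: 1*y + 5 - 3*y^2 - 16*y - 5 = -3*y^2 - 15*y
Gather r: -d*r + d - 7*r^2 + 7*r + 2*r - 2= d - 7*r^2 + r*(9 - d) - 2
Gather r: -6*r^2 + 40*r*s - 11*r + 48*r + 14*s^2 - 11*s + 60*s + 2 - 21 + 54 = -6*r^2 + r*(40*s + 37) + 14*s^2 + 49*s + 35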